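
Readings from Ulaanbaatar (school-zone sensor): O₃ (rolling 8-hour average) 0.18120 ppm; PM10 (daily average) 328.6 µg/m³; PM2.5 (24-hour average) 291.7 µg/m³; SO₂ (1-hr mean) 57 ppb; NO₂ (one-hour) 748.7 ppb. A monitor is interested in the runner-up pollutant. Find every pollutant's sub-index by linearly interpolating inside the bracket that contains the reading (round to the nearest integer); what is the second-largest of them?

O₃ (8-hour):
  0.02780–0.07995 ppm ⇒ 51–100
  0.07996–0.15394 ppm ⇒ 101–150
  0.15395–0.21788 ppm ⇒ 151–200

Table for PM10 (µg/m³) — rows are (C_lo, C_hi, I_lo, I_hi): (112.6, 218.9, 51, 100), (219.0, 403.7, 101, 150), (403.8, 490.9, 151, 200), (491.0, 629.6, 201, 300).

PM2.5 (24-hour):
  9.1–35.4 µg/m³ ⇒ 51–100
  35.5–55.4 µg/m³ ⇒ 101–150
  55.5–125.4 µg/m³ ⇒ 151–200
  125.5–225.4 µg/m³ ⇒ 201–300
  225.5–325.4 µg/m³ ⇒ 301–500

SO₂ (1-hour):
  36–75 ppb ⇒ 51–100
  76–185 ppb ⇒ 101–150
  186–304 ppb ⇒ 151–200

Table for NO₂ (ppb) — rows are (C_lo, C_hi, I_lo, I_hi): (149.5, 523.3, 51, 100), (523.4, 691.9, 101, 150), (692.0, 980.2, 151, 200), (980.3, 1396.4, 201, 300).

172

O₃: row 0.15395–0.21788 (AQI 151–200). (200−151)·(0.18120−0.15395)/(0.21788−0.15395) + 151 = 49·0.02725/0.06393 + 151 ≈ 171.89 → 172.
PM10: 328.6 lies in 219.0–403.7, so I_lo=101, I_hi=150, C_lo=219.0, C_hi=403.7.
(150−101)/(403.7−219.0) × (328.6−219.0) + 101 = 49/184.7 × 109.6 + 101 ≈ 130.08 → 130.
PM2.5: row 225.5–325.4 (AQI 301–500). (500−301)·(291.7−225.5)/(325.4−225.5) + 301 = 199·66.2/99.9 + 301 ≈ 432.87 → 433.
SO₂: row 36–75 (AQI 51–100). (100−51)·(57−36)/(75−36) + 51 = 49·21/39 + 51 ≈ 77.38 → 77.
NO₂: 748.7 lies in 692.0–980.2, so I_lo=151, I_hi=200, C_lo=692.0, C_hi=980.2.
(200−151)/(980.2−692.0) × (748.7−692.0) + 151 = 49/288.2 × 56.7 + 151 ≈ 160.64 → 161.
Sub-indices: O₃→172, PM10→130, PM2.5→433, SO₂→77, NO₂→161. Ranked high→low: 433, 172, 161, 130, 77. Second-highest sub-index = 172.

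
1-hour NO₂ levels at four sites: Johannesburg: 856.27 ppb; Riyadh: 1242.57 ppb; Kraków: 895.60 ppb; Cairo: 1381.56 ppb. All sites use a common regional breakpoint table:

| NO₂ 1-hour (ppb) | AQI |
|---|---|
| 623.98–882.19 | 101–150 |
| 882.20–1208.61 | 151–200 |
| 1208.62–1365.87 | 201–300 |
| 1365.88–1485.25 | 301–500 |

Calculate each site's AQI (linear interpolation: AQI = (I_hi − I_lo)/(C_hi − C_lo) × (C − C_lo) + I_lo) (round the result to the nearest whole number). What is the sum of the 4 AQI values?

Johannesburg: row 623.98–882.19 (AQI 101–150). (150−101)·(856.27−623.98)/(882.19−623.98) + 101 = 49·232.29/258.21 + 101 ≈ 145.08 → 145.
Riyadh: row 1208.62–1365.87 (AQI 201–300). (300−201)·(1242.57−1208.62)/(1365.87−1208.62) + 201 = 99·33.95/157.25 + 201 ≈ 222.37 → 222.
Kraków: 895.60 lies in 882.20–1208.61, so I_lo=151, I_hi=200, C_lo=882.20, C_hi=1208.61.
(200−151)/(1208.61−882.20) × (895.60−882.20) + 151 = 49/326.41 × 13.40 + 151 ≈ 153.01 → 153.
Cairo 1381.56: bracket 1365.88–1485.25 → index 301–500; slope 199/119.37, offset 15.68.
AQI = 301 + 199/119.37·15.68 ≈ 327.14 ⇒ 327.
AQIs: Johannesburg=145, Riyadh=222, Kraków=153, Cairo=327. Sum = 145 + 222 + 153 + 327 = 847.

847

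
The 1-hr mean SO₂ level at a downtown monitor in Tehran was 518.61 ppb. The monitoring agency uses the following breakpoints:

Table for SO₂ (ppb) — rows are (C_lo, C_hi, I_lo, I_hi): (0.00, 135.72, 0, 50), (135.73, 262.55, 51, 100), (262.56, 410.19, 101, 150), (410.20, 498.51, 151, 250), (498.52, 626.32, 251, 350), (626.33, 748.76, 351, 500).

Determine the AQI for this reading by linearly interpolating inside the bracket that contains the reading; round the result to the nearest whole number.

SO₂: row 498.52–626.32 (AQI 251–350). (350−251)·(518.61−498.52)/(626.32−498.52) + 251 = 99·20.09/127.80 + 251 ≈ 266.56 → 267.

267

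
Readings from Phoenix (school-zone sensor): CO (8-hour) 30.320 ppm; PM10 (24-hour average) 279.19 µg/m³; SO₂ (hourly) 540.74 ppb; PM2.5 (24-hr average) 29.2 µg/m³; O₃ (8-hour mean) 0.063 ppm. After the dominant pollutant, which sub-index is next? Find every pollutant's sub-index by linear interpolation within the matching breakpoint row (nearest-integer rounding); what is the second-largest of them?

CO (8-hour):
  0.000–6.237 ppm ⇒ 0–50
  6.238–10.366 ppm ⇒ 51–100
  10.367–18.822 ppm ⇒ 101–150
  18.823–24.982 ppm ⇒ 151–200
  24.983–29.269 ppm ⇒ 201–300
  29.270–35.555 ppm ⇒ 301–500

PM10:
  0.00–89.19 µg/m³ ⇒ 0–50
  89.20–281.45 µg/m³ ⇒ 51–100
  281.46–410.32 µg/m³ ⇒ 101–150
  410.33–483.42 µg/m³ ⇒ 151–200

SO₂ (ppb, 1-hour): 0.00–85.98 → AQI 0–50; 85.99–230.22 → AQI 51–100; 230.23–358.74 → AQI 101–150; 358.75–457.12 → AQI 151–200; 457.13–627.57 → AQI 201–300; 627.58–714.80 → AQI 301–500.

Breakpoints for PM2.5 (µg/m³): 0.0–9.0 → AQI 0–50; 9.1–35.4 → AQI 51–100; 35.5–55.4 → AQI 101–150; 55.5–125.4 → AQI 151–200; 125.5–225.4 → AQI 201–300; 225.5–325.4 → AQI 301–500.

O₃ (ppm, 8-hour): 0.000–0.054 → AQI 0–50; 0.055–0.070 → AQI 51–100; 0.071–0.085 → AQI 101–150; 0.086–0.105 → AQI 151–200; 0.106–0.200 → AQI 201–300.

CO: row 29.270–35.555 (AQI 301–500). (500−301)·(30.320−29.270)/(35.555−29.270) + 301 = 199·1.050/6.285 + 301 ≈ 334.25 → 334.
PM10 279.19: bracket 89.20–281.45 → index 51–100; slope 49/192.25, offset 189.99.
AQI = 51 + 49/192.25·189.99 ≈ 99.42 ⇒ 99.
SO₂: 540.74 ∈ [457.13, 627.57] ↔ index [201, 300].
201 + (540.74−457.13)·(300−201)/(627.57−457.13) = 201 + 83.61·99/170.44 ≈ 249.56, so AQI = 250.
PM2.5: 29.2 ∈ [9.1, 35.4] ↔ index [51, 100].
51 + (29.2−9.1)·(100−51)/(35.4−9.1) = 51 + 20.1·49/26.3 ≈ 88.45, so AQI = 88.
O₃: 0.063 ∈ [0.055, 0.070] ↔ index [51, 100].
51 + (0.063−0.055)·(100−51)/(0.070−0.055) = 51 + 0.008·49/0.015 ≈ 77.13, so AQI = 77.
Sub-indices: CO→334, PM10→99, SO₂→250, PM2.5→88, O₃→77. Ranked high→low: 334, 250, 99, 88, 77. Second-highest sub-index = 250.

250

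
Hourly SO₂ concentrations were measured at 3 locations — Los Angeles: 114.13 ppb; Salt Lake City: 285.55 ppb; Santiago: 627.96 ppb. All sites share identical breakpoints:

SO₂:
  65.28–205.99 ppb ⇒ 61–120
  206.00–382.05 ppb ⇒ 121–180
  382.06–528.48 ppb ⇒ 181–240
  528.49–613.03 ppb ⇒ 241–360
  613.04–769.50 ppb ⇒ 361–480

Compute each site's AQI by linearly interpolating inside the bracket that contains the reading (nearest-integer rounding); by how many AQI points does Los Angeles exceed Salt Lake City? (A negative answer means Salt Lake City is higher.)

Los Angeles 114.13: bracket 65.28–205.99 → index 61–120; slope 59/140.71, offset 48.85.
AQI = 61 + 59/140.71·48.85 ≈ 81.48 ⇒ 81.
Salt Lake City: 285.55 lies in 206.00–382.05, so I_lo=121, I_hi=180, C_lo=206.00, C_hi=382.05.
(180−121)/(382.05−206.00) × (285.55−206.00) + 121 = 59/176.05 × 79.55 + 121 ≈ 147.66 → 148.
Santiago: 627.96 lies in 613.04–769.50, so I_lo=361, I_hi=480, C_lo=613.04, C_hi=769.50.
(480−361)/(769.50−613.04) × (627.96−613.04) + 361 = 119/156.46 × 14.92 + 361 ≈ 372.35 → 372.
AQIs: Los Angeles=81, Salt Lake City=148, Santiago=372. Los Angeles (81) − Salt Lake City (148) = -67.

-67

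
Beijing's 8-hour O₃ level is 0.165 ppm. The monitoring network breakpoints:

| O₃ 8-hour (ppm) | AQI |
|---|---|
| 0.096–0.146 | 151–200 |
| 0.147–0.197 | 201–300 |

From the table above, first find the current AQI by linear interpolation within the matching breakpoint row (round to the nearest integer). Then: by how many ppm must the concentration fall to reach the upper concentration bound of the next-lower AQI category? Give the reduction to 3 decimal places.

O₃: 0.165 ∈ [0.147, 0.197] ↔ index [201, 300].
201 + (0.165−0.147)·(300−201)/(0.197−0.147) = 201 + 0.018·99/0.050 ≈ 236.64, so AQI = 237.
Current AQI 237 is in the Very Unhealthy range (201–300). The next-lower category tops out at AQI 200, whose upper concentration bound is 0.146 ppm.
Reduction needed = 0.165 − 0.146 = 0.019 ppm.

0.019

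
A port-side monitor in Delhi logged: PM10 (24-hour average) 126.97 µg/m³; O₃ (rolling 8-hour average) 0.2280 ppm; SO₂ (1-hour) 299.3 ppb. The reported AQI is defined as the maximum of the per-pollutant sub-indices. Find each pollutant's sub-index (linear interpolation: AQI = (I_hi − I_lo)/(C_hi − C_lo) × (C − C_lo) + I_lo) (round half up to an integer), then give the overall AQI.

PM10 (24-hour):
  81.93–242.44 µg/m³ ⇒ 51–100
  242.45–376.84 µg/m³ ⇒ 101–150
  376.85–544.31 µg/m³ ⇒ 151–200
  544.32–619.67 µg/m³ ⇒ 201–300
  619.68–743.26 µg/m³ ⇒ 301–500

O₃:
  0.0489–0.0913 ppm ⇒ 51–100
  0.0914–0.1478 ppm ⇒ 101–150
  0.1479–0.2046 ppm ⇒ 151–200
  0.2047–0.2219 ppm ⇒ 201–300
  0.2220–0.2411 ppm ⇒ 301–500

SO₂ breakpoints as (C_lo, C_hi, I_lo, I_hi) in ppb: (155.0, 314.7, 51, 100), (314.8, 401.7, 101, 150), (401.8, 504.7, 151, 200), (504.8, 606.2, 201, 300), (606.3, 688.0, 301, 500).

PM10 126.97: bracket 81.93–242.44 → index 51–100; slope 49/160.51, offset 45.04.
AQI = 51 + 49/160.51·45.04 ≈ 64.75 ⇒ 65.
O₃: 0.2280 lies in 0.2220–0.2411, so I_lo=301, I_hi=500, C_lo=0.2220, C_hi=0.2411.
(500−301)/(0.2411−0.2220) × (0.2280−0.2220) + 301 = 199/0.0191 × 0.0060 + 301 ≈ 363.51 → 364.
SO₂: 299.3 lies in 155.0–314.7, so I_lo=51, I_hi=100, C_lo=155.0, C_hi=314.7.
(100−51)/(314.7−155.0) × (299.3−155.0) + 51 = 49/159.7 × 144.3 + 51 ≈ 95.27 → 95.
Sub-indices: PM10→65, O₃→364, SO₂→95. Overall AQI = max = 364; dominant pollutant is O₃.

364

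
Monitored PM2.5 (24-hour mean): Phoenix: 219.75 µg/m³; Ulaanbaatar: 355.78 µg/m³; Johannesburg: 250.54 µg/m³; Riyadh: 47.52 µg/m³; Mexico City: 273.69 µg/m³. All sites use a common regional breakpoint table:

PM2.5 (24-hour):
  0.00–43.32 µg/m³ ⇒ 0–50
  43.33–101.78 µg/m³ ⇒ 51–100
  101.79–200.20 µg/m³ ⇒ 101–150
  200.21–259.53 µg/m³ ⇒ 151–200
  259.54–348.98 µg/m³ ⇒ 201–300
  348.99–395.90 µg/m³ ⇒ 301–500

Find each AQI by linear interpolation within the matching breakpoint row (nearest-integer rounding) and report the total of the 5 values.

Phoenix 219.75: bracket 200.21–259.53 → index 151–200; slope 49/59.32, offset 19.54.
AQI = 151 + 49/59.32·19.54 ≈ 167.14 ⇒ 167.
Ulaanbaatar: row 348.99–395.90 (AQI 301–500). (500−301)·(355.78−348.99)/(395.90−348.99) + 301 = 199·6.79/46.91 + 301 ≈ 329.80 → 330.
Johannesburg: row 200.21–259.53 (AQI 151–200). (200−151)·(250.54−200.21)/(259.53−200.21) + 151 = 49·50.33/59.32 + 151 ≈ 192.57 → 193.
Riyadh: 47.52 ∈ [43.33, 101.78] ↔ index [51, 100].
51 + (47.52−43.33)·(100−51)/(101.78−43.33) = 51 + 4.19·49/58.45 ≈ 54.51, so AQI = 55.
Mexico City: row 259.54–348.98 (AQI 201–300). (300−201)·(273.69−259.54)/(348.98−259.54) + 201 = 99·14.15/89.44 + 201 ≈ 216.66 → 217.
AQIs: Phoenix=167, Ulaanbaatar=330, Johannesburg=193, Riyadh=55, Mexico City=217. Sum = 167 + 330 + 193 + 55 + 217 = 962.

962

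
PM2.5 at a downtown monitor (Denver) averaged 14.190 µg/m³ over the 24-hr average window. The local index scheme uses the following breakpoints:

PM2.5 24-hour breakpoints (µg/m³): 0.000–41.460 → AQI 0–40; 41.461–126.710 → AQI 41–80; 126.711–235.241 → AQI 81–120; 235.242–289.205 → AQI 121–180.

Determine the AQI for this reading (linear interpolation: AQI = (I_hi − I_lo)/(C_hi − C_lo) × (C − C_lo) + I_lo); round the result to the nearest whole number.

14

PM2.5: row 0.000–41.460 (AQI 0–40). (40−0)·(14.190−0.000)/(41.460−0.000) + 0 = 40·14.190/41.460 + 0 ≈ 13.69 → 14.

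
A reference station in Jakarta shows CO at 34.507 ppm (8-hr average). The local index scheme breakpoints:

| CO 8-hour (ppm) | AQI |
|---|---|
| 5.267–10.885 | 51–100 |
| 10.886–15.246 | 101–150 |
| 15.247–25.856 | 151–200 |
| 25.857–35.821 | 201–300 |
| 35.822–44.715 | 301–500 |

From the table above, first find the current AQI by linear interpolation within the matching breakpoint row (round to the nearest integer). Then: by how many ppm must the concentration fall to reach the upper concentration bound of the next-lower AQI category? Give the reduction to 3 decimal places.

8.651

CO: row 25.857–35.821 (AQI 201–300). (300−201)·(34.507−25.857)/(35.821−25.857) + 201 = 99·8.650/9.964 + 201 ≈ 286.94 → 287.
Current AQI 287 is in the Very Unhealthy range (201–300). The next-lower category tops out at AQI 200, whose upper concentration bound is 25.856 ppm.
Reduction needed = 34.507 − 25.856 = 8.651 ppm.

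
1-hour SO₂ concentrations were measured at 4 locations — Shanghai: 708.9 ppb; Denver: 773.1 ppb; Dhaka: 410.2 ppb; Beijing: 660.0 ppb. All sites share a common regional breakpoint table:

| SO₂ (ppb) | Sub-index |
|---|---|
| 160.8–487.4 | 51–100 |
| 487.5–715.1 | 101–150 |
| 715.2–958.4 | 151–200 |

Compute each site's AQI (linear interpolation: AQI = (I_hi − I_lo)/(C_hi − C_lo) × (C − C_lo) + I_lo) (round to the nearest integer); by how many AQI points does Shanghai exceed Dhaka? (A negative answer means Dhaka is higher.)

Shanghai 708.9: bracket 487.5–715.1 → index 101–150; slope 49/227.6, offset 221.4.
AQI = 101 + 49/227.6·221.4 ≈ 148.67 ⇒ 149.
Denver 773.1: bracket 715.2–958.4 → index 151–200; slope 49/243.2, offset 57.9.
AQI = 151 + 49/243.2·57.9 ≈ 162.67 ⇒ 163.
Dhaka: 410.2 ∈ [160.8, 487.4] ↔ index [51, 100].
51 + (410.2−160.8)·(100−51)/(487.4−160.8) = 51 + 249.4·49/326.6 ≈ 88.42, so AQI = 88.
Beijing: 660.0 lies in 487.5–715.1, so I_lo=101, I_hi=150, C_lo=487.5, C_hi=715.1.
(150−101)/(715.1−487.5) × (660.0−487.5) + 101 = 49/227.6 × 172.5 + 101 ≈ 138.14 → 138.
AQIs: Shanghai=149, Denver=163, Dhaka=88, Beijing=138. Shanghai (149) − Dhaka (88) = 61.

61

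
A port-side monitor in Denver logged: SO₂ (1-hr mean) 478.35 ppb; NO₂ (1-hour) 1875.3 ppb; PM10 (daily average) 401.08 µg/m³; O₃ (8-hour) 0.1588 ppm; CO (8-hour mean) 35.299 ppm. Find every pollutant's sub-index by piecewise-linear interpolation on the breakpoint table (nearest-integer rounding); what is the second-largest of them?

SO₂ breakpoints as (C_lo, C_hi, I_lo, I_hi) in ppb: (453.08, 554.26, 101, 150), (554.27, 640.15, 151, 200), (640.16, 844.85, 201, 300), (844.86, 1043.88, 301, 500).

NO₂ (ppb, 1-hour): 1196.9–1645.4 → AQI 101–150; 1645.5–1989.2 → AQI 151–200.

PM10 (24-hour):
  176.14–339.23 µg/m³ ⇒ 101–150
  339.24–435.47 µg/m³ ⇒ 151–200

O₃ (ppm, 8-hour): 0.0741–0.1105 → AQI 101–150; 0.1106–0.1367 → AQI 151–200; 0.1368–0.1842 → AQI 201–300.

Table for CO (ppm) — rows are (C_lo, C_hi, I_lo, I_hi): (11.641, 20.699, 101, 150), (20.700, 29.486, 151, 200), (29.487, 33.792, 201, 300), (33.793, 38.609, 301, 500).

247

SO₂: 478.35 lies in 453.08–554.26, so I_lo=101, I_hi=150, C_lo=453.08, C_hi=554.26.
(150−101)/(554.26−453.08) × (478.35−453.08) + 101 = 49/101.18 × 25.27 + 101 ≈ 113.24 → 113.
NO₂: row 1645.5–1989.2 (AQI 151–200). (200−151)·(1875.3−1645.5)/(1989.2−1645.5) + 151 = 49·229.8/343.7 + 151 ≈ 183.76 → 184.
PM10: 401.08 ∈ [339.24, 435.47] ↔ index [151, 200].
151 + (401.08−339.24)·(200−151)/(435.47−339.24) = 151 + 61.84·49/96.23 ≈ 182.49, so AQI = 182.
O₃: 0.1588 lies in 0.1368–0.1842, so I_lo=201, I_hi=300, C_lo=0.1368, C_hi=0.1842.
(300−201)/(0.1842−0.1368) × (0.1588−0.1368) + 201 = 99/0.0474 × 0.0220 + 201 ≈ 246.95 → 247.
CO: 35.299 lies in 33.793–38.609, so I_lo=301, I_hi=500, C_lo=33.793, C_hi=38.609.
(500−301)/(38.609−33.793) × (35.299−33.793) + 301 = 199/4.816 × 1.506 + 301 ≈ 363.23 → 363.
Sub-indices: SO₂→113, NO₂→184, PM10→182, O₃→247, CO→363. Ranked high→low: 363, 247, 184, 182, 113. Second-highest sub-index = 247.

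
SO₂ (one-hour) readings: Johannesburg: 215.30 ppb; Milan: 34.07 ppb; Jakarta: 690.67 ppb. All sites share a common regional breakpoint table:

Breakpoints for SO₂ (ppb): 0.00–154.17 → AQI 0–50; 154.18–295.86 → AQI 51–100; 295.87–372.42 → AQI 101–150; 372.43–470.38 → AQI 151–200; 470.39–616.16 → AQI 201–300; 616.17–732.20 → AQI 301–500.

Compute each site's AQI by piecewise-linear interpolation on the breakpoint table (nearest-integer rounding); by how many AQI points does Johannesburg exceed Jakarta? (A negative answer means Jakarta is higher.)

-357

Johannesburg: 215.30 lies in 154.18–295.86, so I_lo=51, I_hi=100, C_lo=154.18, C_hi=295.86.
(100−51)/(295.86−154.18) × (215.30−154.18) + 51 = 49/141.68 × 61.12 + 51 ≈ 72.14 → 72.
Milan: 34.07 lies in 0.00–154.17, so I_lo=0, I_hi=50, C_lo=0.00, C_hi=154.17.
(50−0)/(154.17−0.00) × (34.07−0.00) + 0 = 50/154.17 × 34.07 + 0 ≈ 11.05 → 11.
Jakarta: 690.67 lies in 616.17–732.20, so I_lo=301, I_hi=500, C_lo=616.17, C_hi=732.20.
(500−301)/(732.20−616.17) × (690.67−616.17) + 301 = 199/116.03 × 74.50 + 301 ≈ 428.77 → 429.
AQIs: Johannesburg=72, Milan=11, Jakarta=429. Johannesburg (72) − Jakarta (429) = -357.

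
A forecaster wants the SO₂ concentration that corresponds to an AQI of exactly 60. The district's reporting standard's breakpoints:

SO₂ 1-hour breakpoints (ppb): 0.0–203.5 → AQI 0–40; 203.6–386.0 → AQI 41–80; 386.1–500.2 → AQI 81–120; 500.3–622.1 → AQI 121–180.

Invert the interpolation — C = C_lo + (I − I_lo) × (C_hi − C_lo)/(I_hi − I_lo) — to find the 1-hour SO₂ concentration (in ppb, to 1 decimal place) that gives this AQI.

AQI 60 lies in the 41–80 band, which corresponds to 203.6–386.0 ppb.
C = 203.6 + (60−41)×(386.0−203.6)/(80−41) = 203.6 + 19×182.4/39 ≈ 292.462 ppb → 292.5 ppb to 1 dp.

292.5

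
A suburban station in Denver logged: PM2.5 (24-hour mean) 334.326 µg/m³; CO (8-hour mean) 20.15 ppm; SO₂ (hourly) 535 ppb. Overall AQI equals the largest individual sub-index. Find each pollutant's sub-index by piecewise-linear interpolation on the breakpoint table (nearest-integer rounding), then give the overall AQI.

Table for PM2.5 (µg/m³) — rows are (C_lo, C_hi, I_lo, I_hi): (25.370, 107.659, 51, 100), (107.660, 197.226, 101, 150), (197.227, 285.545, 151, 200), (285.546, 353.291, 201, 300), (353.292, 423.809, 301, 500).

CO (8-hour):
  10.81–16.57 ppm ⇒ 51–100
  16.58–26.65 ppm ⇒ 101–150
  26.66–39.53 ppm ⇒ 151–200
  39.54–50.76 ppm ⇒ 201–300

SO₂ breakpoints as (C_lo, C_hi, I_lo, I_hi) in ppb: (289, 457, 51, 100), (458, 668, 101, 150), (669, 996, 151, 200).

PM2.5: 334.326 lies in 285.546–353.291, so I_lo=201, I_hi=300, C_lo=285.546, C_hi=353.291.
(300−201)/(353.291−285.546) × (334.326−285.546) + 201 = 99/67.745 × 48.780 + 201 ≈ 272.29 → 272.
CO: 20.15 ∈ [16.58, 26.65] ↔ index [101, 150].
101 + (20.15−16.58)·(150−101)/(26.65−16.58) = 101 + 3.57·49/10.07 ≈ 118.37, so AQI = 118.
SO₂: 535 lies in 458–668, so I_lo=101, I_hi=150, C_lo=458, C_hi=668.
(150−101)/(668−458) × (535−458) + 101 = 49/210 × 77 + 101 ≈ 118.97 → 119.
Sub-indices: PM2.5→272, CO→118, SO₂→119. Overall AQI = max = 272; dominant pollutant is PM2.5.

272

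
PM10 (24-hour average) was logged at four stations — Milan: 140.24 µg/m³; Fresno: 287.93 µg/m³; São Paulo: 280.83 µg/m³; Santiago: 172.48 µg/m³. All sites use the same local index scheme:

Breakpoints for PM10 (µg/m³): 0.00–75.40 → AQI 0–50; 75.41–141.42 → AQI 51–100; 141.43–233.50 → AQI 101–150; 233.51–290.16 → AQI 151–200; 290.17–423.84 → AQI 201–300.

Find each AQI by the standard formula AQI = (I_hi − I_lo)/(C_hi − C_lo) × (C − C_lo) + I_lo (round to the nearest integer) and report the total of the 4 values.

Milan: 140.24 lies in 75.41–141.42, so I_lo=51, I_hi=100, C_lo=75.41, C_hi=141.42.
(100−51)/(141.42−75.41) × (140.24−75.41) + 51 = 49/66.01 × 64.83 + 51 ≈ 99.12 → 99.
Fresno 287.93: bracket 233.51–290.16 → index 151–200; slope 49/56.65, offset 54.42.
AQI = 151 + 49/56.65·54.42 ≈ 198.07 ⇒ 198.
São Paulo 280.83: bracket 233.51–290.16 → index 151–200; slope 49/56.65, offset 47.32.
AQI = 151 + 49/56.65·47.32 ≈ 191.93 ⇒ 192.
Santiago 172.48: bracket 141.43–233.50 → index 101–150; slope 49/92.07, offset 31.05.
AQI = 101 + 49/92.07·31.05 ≈ 117.52 ⇒ 118.
AQIs: Milan=99, Fresno=198, São Paulo=192, Santiago=118. Sum = 99 + 198 + 192 + 118 = 607.

607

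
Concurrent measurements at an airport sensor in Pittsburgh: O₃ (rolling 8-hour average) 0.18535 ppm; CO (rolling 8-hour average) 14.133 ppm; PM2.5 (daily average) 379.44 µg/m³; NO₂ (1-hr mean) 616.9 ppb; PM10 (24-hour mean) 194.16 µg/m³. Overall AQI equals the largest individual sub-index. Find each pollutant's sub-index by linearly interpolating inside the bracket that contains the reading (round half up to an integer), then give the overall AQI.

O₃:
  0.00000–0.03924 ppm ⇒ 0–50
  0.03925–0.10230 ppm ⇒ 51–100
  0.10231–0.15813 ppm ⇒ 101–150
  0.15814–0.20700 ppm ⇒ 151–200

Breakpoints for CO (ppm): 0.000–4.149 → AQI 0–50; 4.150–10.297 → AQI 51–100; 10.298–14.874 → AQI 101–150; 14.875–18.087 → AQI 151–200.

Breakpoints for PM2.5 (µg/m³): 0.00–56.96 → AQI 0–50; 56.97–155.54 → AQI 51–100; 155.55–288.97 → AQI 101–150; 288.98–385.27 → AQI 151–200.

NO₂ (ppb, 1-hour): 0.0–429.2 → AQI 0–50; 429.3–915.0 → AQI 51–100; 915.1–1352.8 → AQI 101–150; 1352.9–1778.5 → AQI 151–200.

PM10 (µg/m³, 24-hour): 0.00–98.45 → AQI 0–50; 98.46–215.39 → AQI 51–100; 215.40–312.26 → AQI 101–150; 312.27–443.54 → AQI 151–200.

O₃: row 0.15814–0.20700 (AQI 151–200). (200−151)·(0.18535−0.15814)/(0.20700−0.15814) + 151 = 49·0.02721/0.04886 + 151 ≈ 178.29 → 178.
CO: 14.133 ∈ [10.298, 14.874] ↔ index [101, 150].
101 + (14.133−10.298)·(150−101)/(14.874−10.298) = 101 + 3.835·49/4.576 ≈ 142.07, so AQI = 142.
PM2.5: 379.44 ∈ [288.98, 385.27] ↔ index [151, 200].
151 + (379.44−288.98)·(200−151)/(385.27−288.98) = 151 + 90.46·49/96.29 ≈ 197.03, so AQI = 197.
NO₂: 616.9 ∈ [429.3, 915.0] ↔ index [51, 100].
51 + (616.9−429.3)·(100−51)/(915.0−429.3) = 51 + 187.6·49/485.7 ≈ 69.93, so AQI = 70.
PM10 194.16: bracket 98.46–215.39 → index 51–100; slope 49/116.93, offset 95.70.
AQI = 51 + 49/116.93·95.70 ≈ 91.10 ⇒ 91.
Sub-indices: O₃→178, CO→142, PM2.5→197, NO₂→70, PM10→91. Overall AQI = max = 197; dominant pollutant is PM2.5.

197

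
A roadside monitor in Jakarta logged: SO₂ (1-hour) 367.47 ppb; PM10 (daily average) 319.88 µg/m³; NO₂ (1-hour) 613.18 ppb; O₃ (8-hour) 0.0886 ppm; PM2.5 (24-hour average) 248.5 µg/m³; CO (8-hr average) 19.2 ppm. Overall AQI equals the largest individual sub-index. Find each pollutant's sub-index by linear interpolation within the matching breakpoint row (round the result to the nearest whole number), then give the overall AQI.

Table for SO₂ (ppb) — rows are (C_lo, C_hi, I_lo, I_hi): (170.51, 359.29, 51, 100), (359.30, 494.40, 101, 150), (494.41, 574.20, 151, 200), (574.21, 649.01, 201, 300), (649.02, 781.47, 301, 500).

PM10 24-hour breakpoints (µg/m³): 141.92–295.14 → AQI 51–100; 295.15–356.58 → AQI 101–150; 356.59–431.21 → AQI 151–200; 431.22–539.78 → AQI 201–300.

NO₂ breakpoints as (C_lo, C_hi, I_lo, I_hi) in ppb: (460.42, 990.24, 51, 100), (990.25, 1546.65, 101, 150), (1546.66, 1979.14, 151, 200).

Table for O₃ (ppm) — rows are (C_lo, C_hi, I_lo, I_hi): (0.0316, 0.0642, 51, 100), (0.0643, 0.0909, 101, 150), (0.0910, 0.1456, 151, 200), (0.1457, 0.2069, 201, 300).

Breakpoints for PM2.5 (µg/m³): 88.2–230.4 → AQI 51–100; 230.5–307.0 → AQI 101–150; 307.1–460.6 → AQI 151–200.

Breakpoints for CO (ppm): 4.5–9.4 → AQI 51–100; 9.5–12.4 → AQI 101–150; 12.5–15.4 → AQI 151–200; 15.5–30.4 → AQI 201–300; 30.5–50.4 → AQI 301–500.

SO₂: row 359.30–494.40 (AQI 101–150). (150−101)·(367.47−359.30)/(494.40−359.30) + 101 = 49·8.17/135.10 + 101 ≈ 103.96 → 104.
PM10: 319.88 ∈ [295.15, 356.58] ↔ index [101, 150].
101 + (319.88−295.15)·(150−101)/(356.58−295.15) = 101 + 24.73·49/61.43 ≈ 120.73, so AQI = 121.
NO₂: 613.18 lies in 460.42–990.24, so I_lo=51, I_hi=100, C_lo=460.42, C_hi=990.24.
(100−51)/(990.24−460.42) × (613.18−460.42) + 51 = 49/529.82 × 152.76 + 51 ≈ 65.13 → 65.
O₃: row 0.0643–0.0909 (AQI 101–150). (150−101)·(0.0886−0.0643)/(0.0909−0.0643) + 101 = 49·0.0243/0.0266 + 101 ≈ 145.76 → 146.
PM2.5: 248.5 ∈ [230.5, 307.0] ↔ index [101, 150].
101 + (248.5−230.5)·(150−101)/(307.0−230.5) = 101 + 18.0·49/76.5 ≈ 112.53, so AQI = 113.
CO: 19.2 ∈ [15.5, 30.4] ↔ index [201, 300].
201 + (19.2−15.5)·(300−201)/(30.4−15.5) = 201 + 3.7·99/14.9 ≈ 225.58, so AQI = 226.
Sub-indices: SO₂→104, PM10→121, NO₂→65, O₃→146, PM2.5→113, CO→226. Overall AQI = max = 226; dominant pollutant is CO.

226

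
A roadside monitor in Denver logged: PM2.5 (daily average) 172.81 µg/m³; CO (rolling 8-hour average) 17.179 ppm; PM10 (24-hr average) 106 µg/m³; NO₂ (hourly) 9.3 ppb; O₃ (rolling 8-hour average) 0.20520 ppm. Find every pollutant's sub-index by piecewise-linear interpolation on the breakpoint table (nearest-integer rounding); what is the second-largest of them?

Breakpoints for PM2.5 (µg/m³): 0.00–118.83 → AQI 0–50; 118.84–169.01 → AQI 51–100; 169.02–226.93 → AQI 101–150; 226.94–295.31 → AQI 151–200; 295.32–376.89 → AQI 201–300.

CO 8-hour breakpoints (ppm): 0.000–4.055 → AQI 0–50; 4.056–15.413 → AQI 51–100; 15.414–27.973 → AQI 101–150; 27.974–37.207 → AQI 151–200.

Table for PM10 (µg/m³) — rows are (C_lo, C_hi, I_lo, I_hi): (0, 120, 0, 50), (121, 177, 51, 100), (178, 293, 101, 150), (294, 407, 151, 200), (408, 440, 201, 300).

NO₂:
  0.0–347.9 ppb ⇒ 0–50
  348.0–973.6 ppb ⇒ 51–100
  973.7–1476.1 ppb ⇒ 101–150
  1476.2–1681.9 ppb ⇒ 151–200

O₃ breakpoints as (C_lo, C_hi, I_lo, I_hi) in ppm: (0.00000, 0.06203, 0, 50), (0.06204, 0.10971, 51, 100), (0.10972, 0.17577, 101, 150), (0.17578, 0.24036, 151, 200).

108

PM2.5 172.81: bracket 169.02–226.93 → index 101–150; slope 49/57.91, offset 3.79.
AQI = 101 + 49/57.91·3.79 ≈ 104.21 ⇒ 104.
CO 17.179: bracket 15.414–27.973 → index 101–150; slope 49/12.559, offset 1.765.
AQI = 101 + 49/12.559·1.765 ≈ 107.89 ⇒ 108.
PM10: 106 ∈ [0, 120] ↔ index [0, 50].
0 + (106−0)·(50−0)/(120−0) = 0 + 106·50/120 ≈ 44.17, so AQI = 44.
NO₂: 9.3 lies in 0.0–347.9, so I_lo=0, I_hi=50, C_lo=0.0, C_hi=347.9.
(50−0)/(347.9−0.0) × (9.3−0.0) + 0 = 50/347.9 × 9.3 + 0 ≈ 1.34 → 1.
O₃: 0.20520 ∈ [0.17578, 0.24036] ↔ index [151, 200].
151 + (0.20520−0.17578)·(200−151)/(0.24036−0.17578) = 151 + 0.02942·49/0.06458 ≈ 173.32, so AQI = 173.
Sub-indices: PM2.5→104, CO→108, PM10→44, NO₂→1, O₃→173. Ranked high→low: 173, 108, 104, 44, 1. Second-highest sub-index = 108.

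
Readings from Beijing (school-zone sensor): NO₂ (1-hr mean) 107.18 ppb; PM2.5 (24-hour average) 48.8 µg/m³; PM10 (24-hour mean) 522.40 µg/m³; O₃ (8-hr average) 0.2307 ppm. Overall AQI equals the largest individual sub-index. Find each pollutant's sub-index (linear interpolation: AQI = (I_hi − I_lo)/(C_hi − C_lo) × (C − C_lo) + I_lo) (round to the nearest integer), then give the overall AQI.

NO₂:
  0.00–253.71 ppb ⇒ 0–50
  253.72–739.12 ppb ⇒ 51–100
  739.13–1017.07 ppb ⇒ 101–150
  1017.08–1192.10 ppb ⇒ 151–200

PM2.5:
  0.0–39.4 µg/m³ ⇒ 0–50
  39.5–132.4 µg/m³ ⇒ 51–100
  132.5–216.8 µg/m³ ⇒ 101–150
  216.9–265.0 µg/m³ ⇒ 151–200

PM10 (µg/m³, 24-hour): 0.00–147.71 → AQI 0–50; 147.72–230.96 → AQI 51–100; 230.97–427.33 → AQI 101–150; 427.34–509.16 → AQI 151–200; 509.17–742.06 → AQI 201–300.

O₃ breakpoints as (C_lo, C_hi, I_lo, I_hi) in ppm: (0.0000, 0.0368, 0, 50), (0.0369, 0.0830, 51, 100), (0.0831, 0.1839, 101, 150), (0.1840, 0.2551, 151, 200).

NO₂: 107.18 ∈ [0.00, 253.71] ↔ index [0, 50].
0 + (107.18−0.00)·(50−0)/(253.71−0.00) = 0 + 107.18·50/253.71 ≈ 21.12, so AQI = 21.
PM2.5: row 39.5–132.4 (AQI 51–100). (100−51)·(48.8−39.5)/(132.4−39.5) + 51 = 49·9.3/92.9 + 51 ≈ 55.91 → 56.
PM10: 522.40 lies in 509.17–742.06, so I_lo=201, I_hi=300, C_lo=509.17, C_hi=742.06.
(300−201)/(742.06−509.17) × (522.40−509.17) + 201 = 99/232.89 × 13.23 + 201 ≈ 206.62 → 207.
O₃: 0.2307 lies in 0.1840–0.2551, so I_lo=151, I_hi=200, C_lo=0.1840, C_hi=0.2551.
(200−151)/(0.2551−0.1840) × (0.2307−0.1840) + 151 = 49/0.0711 × 0.0467 + 151 ≈ 183.18 → 183.
Sub-indices: NO₂→21, PM2.5→56, PM10→207, O₃→183. Overall AQI = max = 207; dominant pollutant is PM10.

207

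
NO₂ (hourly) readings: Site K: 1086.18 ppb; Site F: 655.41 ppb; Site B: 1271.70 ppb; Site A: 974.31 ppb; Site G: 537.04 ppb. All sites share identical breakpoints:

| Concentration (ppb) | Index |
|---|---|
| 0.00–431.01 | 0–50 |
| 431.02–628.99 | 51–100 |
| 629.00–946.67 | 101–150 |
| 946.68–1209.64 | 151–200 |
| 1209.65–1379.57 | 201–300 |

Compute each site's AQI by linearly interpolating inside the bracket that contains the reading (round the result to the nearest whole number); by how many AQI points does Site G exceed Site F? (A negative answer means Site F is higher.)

-28

Site K: 1086.18 lies in 946.68–1209.64, so I_lo=151, I_hi=200, C_lo=946.68, C_hi=1209.64.
(200−151)/(1209.64−946.68) × (1086.18−946.68) + 151 = 49/262.96 × 139.50 + 151 ≈ 176.99 → 177.
Site F 655.41: bracket 629.00–946.67 → index 101–150; slope 49/317.67, offset 26.41.
AQI = 101 + 49/317.67·26.41 ≈ 105.07 ⇒ 105.
Site B: 1271.70 ∈ [1209.65, 1379.57] ↔ index [201, 300].
201 + (1271.70−1209.65)·(300−201)/(1379.57−1209.65) = 201 + 62.05·99/169.92 ≈ 237.15, so AQI = 237.
Site A: 974.31 lies in 946.68–1209.64, so I_lo=151, I_hi=200, C_lo=946.68, C_hi=1209.64.
(200−151)/(1209.64−946.68) × (974.31−946.68) + 151 = 49/262.96 × 27.63 + 151 ≈ 156.15 → 156.
Site G: 537.04 lies in 431.02–628.99, so I_lo=51, I_hi=100, C_lo=431.02, C_hi=628.99.
(100−51)/(628.99−431.02) × (537.04−431.02) + 51 = 49/197.97 × 106.02 + 51 ≈ 77.24 → 77.
AQIs: Site K=177, Site F=105, Site B=237, Site A=156, Site G=77. Site G (77) − Site F (105) = -28.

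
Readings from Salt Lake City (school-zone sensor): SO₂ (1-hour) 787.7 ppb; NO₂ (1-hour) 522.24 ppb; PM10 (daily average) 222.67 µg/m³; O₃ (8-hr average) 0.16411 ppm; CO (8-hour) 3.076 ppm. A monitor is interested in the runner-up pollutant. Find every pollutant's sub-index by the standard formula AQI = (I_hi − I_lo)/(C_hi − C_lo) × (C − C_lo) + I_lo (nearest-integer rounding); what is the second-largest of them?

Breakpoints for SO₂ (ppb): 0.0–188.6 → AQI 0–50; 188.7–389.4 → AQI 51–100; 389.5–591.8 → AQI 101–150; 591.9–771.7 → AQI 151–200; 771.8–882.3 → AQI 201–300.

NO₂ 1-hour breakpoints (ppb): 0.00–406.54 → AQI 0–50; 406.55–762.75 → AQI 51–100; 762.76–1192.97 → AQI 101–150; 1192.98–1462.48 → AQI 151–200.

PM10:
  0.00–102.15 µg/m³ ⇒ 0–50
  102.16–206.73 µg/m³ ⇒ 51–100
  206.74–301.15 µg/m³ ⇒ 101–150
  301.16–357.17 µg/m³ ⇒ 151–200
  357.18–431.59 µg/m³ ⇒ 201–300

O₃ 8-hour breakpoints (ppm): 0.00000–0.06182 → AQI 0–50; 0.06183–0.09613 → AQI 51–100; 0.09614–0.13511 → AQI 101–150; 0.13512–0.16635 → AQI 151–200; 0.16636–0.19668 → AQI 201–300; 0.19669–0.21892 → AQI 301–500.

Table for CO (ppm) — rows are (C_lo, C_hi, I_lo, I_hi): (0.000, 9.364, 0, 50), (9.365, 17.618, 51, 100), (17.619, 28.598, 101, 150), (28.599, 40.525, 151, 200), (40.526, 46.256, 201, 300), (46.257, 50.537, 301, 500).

SO₂: 787.7 lies in 771.8–882.3, so I_lo=201, I_hi=300, C_lo=771.8, C_hi=882.3.
(300−201)/(882.3−771.8) × (787.7−771.8) + 201 = 99/110.5 × 15.9 + 201 ≈ 215.25 → 215.
NO₂: row 406.55–762.75 (AQI 51–100). (100−51)·(522.24−406.55)/(762.75−406.55) + 51 = 49·115.69/356.20 + 51 ≈ 66.91 → 67.
PM10: 222.67 ∈ [206.74, 301.15] ↔ index [101, 150].
101 + (222.67−206.74)·(150−101)/(301.15−206.74) = 101 + 15.93·49/94.41 ≈ 109.27, so AQI = 109.
O₃: 0.16411 lies in 0.13512–0.16635, so I_lo=151, I_hi=200, C_lo=0.13512, C_hi=0.16635.
(200−151)/(0.16635−0.13512) × (0.16411−0.13512) + 151 = 49/0.03123 × 0.02899 + 151 ≈ 196.49 → 196.
CO 3.076: bracket 0.000–9.364 → index 0–50; slope 50/9.364, offset 3.076.
AQI = 0 + 50/9.364·3.076 ≈ 16.42 ⇒ 16.
Sub-indices: SO₂→215, NO₂→67, PM10→109, O₃→196, CO→16. Ranked high→low: 215, 196, 109, 67, 16. Second-highest sub-index = 196.

196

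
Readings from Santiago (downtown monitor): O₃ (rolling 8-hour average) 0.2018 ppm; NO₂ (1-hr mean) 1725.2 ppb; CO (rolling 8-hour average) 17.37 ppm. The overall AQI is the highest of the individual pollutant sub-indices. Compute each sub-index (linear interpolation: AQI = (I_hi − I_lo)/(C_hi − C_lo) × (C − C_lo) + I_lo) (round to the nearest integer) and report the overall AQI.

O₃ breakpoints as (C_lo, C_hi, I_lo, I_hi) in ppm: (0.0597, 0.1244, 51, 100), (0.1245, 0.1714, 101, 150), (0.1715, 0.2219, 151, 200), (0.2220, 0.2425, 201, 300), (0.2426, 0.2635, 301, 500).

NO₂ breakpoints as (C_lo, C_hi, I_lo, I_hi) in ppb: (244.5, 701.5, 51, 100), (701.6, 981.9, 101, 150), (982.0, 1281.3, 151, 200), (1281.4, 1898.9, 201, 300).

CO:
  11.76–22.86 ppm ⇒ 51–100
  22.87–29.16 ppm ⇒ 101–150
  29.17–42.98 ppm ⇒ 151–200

272

O₃: 0.2018 ∈ [0.1715, 0.2219] ↔ index [151, 200].
151 + (0.2018−0.1715)·(200−151)/(0.2219−0.1715) = 151 + 0.0303·49/0.0504 ≈ 180.46, so AQI = 180.
NO₂: 1725.2 lies in 1281.4–1898.9, so I_lo=201, I_hi=300, C_lo=1281.4, C_hi=1898.9.
(300−201)/(1898.9−1281.4) × (1725.2−1281.4) + 201 = 99/617.5 × 443.8 + 201 ≈ 272.15 → 272.
CO 17.37: bracket 11.76–22.86 → index 51–100; slope 49/11.10, offset 5.61.
AQI = 51 + 49/11.10·5.61 ≈ 75.76 ⇒ 76.
Sub-indices: O₃→180, NO₂→272, CO→76. Overall AQI = max = 272; dominant pollutant is NO₂.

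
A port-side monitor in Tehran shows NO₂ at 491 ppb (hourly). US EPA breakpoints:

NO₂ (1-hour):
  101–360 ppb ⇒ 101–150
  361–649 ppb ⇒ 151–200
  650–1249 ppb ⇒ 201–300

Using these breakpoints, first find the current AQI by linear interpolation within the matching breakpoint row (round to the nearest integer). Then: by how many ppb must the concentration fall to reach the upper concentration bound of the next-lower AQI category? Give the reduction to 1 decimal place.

NO₂: 491 lies in 361–649, so I_lo=151, I_hi=200, C_lo=361, C_hi=649.
(200−151)/(649−361) × (491−361) + 151 = 49/288 × 130 + 151 ≈ 173.12 → 173.
Current AQI 173 is in the Unhealthy range (151–200). The next-lower category tops out at AQI 150, whose upper concentration bound is 360 ppb.
Reduction needed = 491 − 360 = 131.0 ppb.

131.0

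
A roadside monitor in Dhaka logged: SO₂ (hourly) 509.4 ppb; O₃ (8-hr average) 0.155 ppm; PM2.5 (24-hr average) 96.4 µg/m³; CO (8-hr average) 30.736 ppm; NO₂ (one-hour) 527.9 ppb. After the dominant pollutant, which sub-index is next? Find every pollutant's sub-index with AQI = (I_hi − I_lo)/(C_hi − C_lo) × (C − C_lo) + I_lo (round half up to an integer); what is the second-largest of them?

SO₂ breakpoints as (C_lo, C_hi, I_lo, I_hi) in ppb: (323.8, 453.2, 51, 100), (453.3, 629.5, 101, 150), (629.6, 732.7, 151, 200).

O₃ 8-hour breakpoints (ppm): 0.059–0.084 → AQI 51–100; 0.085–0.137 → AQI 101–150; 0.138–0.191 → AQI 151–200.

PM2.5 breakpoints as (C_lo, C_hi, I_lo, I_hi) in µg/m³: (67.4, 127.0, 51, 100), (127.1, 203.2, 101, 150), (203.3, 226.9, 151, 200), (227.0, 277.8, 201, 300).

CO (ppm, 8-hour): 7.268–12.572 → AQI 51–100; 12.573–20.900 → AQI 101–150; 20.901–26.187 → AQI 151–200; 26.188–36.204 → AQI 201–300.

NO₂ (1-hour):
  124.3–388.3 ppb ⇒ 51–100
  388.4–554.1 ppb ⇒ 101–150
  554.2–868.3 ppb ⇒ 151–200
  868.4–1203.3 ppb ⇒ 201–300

SO₂: row 453.3–629.5 (AQI 101–150). (150−101)·(509.4−453.3)/(629.5−453.3) + 101 = 49·56.1/176.2 + 101 ≈ 116.60 → 117.
O₃: 0.155 lies in 0.138–0.191, so I_lo=151, I_hi=200, C_lo=0.138, C_hi=0.191.
(200−151)/(0.191−0.138) × (0.155−0.138) + 151 = 49/0.053 × 0.017 + 151 ≈ 166.72 → 167.
PM2.5 96.4: bracket 67.4–127.0 → index 51–100; slope 49/59.6, offset 29.0.
AQI = 51 + 49/59.6·29.0 ≈ 74.84 ⇒ 75.
CO: 30.736 lies in 26.188–36.204, so I_lo=201, I_hi=300, C_lo=26.188, C_hi=36.204.
(300−201)/(36.204−26.188) × (30.736−26.188) + 201 = 99/10.016 × 4.548 + 201 ≈ 245.95 → 246.
NO₂: 527.9 lies in 388.4–554.1, so I_lo=101, I_hi=150, C_lo=388.4, C_hi=554.1.
(150−101)/(554.1−388.4) × (527.9−388.4) + 101 = 49/165.7 × 139.5 + 101 ≈ 142.25 → 142.
Sub-indices: SO₂→117, O₃→167, PM2.5→75, CO→246, NO₂→142. Ranked high→low: 246, 167, 142, 117, 75. Second-highest sub-index = 167.

167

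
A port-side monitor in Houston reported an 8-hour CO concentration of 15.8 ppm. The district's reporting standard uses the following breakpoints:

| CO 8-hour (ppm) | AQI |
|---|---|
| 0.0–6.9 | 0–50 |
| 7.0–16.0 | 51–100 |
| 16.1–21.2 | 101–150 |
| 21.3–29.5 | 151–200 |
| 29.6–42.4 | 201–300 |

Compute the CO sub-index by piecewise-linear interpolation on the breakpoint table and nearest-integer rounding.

CO: 15.8 ∈ [7.0, 16.0] ↔ index [51, 100].
51 + (15.8−7.0)·(100−51)/(16.0−7.0) = 51 + 8.8·49/9.0 ≈ 98.91, so AQI = 99.

99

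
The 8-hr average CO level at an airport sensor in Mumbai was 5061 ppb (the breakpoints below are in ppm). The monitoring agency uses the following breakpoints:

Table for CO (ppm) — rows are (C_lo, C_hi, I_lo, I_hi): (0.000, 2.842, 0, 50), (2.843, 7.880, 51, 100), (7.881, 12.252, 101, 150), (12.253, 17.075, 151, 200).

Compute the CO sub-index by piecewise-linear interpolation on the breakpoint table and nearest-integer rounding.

73

Convert: 5061 ppb = 5.061 ppm.
CO: 5.061 lies in 2.843–7.880, so I_lo=51, I_hi=100, C_lo=2.843, C_hi=7.880.
(100−51)/(7.880−2.843) × (5.061−2.843) + 51 = 49/5.037 × 2.218 + 51 ≈ 72.58 → 73.
AQI 73 falls in the Moderate category.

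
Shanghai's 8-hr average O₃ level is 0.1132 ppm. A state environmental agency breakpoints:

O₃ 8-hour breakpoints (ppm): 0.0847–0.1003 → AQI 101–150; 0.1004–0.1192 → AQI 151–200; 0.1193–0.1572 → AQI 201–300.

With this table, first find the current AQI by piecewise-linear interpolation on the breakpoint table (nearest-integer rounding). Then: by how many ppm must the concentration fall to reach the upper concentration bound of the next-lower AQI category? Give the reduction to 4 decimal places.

0.0129

O₃: 0.1132 lies in 0.1004–0.1192, so I_lo=151, I_hi=200, C_lo=0.1004, C_hi=0.1192.
(200−151)/(0.1192−0.1004) × (0.1132−0.1004) + 151 = 49/0.0188 × 0.0128 + 151 ≈ 184.36 → 184.
Current AQI 184 is in the Unhealthy range (151–200). The next-lower category tops out at AQI 150, whose upper concentration bound is 0.1003 ppm.
Reduction needed = 0.1132 − 0.1003 = 0.0129 ppm.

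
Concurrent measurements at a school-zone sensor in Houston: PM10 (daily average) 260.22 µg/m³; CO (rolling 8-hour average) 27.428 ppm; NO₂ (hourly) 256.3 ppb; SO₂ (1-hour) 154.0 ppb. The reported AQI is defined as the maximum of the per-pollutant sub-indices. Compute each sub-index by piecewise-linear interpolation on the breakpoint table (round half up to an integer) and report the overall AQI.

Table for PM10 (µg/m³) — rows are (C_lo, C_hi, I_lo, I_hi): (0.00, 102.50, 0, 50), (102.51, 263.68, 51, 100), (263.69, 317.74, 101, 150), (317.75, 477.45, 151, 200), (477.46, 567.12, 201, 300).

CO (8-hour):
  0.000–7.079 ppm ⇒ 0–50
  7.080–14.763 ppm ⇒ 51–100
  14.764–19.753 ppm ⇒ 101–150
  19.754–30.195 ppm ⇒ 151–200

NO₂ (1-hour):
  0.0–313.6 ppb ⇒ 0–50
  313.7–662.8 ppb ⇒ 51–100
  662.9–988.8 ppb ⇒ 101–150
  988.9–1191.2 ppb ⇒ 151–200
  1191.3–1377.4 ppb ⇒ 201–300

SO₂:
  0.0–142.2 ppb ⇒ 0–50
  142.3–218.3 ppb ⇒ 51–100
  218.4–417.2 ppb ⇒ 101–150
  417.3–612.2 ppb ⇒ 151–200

PM10: row 102.51–263.68 (AQI 51–100). (100−51)·(260.22−102.51)/(263.68−102.51) + 51 = 49·157.71/161.17 + 51 ≈ 98.95 → 99.
CO: row 19.754–30.195 (AQI 151–200). (200−151)·(27.428−19.754)/(30.195−19.754) + 151 = 49·7.674/10.441 + 151 ≈ 187.01 → 187.
NO₂: 256.3 lies in 0.0–313.6, so I_lo=0, I_hi=50, C_lo=0.0, C_hi=313.6.
(50−0)/(313.6−0.0) × (256.3−0.0) + 0 = 50/313.6 × 256.3 + 0 ≈ 40.86 → 41.
SO₂: row 142.3–218.3 (AQI 51–100). (100−51)·(154.0−142.3)/(218.3−142.3) + 51 = 49·11.7/76.0 + 51 ≈ 58.54 → 59.
Sub-indices: PM10→99, CO→187, NO₂→41, SO₂→59. Overall AQI = max = 187; dominant pollutant is CO.
AQI 187: Unhealthy.

187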